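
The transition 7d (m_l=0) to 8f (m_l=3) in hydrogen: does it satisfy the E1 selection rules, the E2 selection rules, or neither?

Δl = 3 − 2 = +1; l_i + l_f = 5.
Δm_l = +3.
E1 (Δl = ±1, |Δm_l| ≤ 1): not satisfied.
E2 (Δl = 0,±2, l_i+l_f ≥ 2, |Δm_l| ≤ 2): not satisfied.

neither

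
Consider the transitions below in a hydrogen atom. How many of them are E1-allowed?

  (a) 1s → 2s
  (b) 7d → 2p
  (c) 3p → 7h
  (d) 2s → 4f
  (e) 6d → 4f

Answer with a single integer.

2

(a) forbidden — Δl = +0 (E1 requires Δl = ±1)
(b) allowed
(c) forbidden — Δl = +4 (E1 requires Δl = ±1)
(d) forbidden — Δl = +3 (E1 requires Δl = ±1)
(e) allowed
Total allowed: 2 of 5.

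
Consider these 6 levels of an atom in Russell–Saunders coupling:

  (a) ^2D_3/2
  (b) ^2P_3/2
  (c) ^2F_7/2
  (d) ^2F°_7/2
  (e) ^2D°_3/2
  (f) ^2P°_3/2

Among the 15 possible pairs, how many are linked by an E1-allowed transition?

5

(a)–(b): forbidden (parity).
(a)–(c): forbidden (parity, ΔJ).
(a)–(d): forbidden (ΔJ).
(a)–(e): allowed.
(a)–(f): allowed.
(b)–(c): forbidden (parity, ΔL, ΔJ).
(b)–(d): forbidden (ΔL, ΔJ).
(b)–(e): allowed.
(b)–(f): allowed.
(c)–(d): allowed.
(c)–(e): forbidden (ΔJ).
(c)–(f): forbidden (ΔL, ΔJ).
(d)–(e): forbidden (parity, ΔJ).
(d)–(f): forbidden (parity, ΔL, ΔJ).
(e)–(f): forbidden (parity).
Allowed pairs: 5 of 15.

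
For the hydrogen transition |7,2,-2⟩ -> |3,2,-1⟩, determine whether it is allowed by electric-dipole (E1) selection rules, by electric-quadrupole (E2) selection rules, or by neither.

E2

Δl = 2 − 2 = +0; l_i + l_f = 4.
Δm_l = +1.
E1 (Δl = ±1, |Δm_l| ≤ 1): not satisfied.
E2 (Δl = 0,±2, l_i+l_f ≥ 2, |Δm_l| ≤ 2): satisfied.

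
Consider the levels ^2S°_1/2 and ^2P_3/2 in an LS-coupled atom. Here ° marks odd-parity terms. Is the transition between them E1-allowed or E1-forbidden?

allowed

Reading off the term symbols: S 1/2→1/2, L 0→1, J 1/2→3/2, parity odd→even.
Parity must change: odd → even — satisfied.
ΔS = 0: S: 1/2 → 1/2 — satisfied.
ΔL = 0, ±1 (not L=0↔0): L: 0 → 1, ΔL = +1 — satisfied.
ΔJ = 0, ±1 (not J=0↔0): J: 1/2 → 3/2, ΔJ = +1 — satisfied.
All four E1 rules are satisfied.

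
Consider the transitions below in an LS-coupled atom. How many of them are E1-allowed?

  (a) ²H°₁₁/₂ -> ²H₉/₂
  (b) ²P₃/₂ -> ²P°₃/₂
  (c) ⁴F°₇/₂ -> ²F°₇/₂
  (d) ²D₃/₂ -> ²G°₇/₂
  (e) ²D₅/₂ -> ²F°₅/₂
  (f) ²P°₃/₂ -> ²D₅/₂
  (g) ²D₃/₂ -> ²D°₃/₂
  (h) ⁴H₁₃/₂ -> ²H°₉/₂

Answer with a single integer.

5

(a) allowed
(b) allowed
(c) forbidden (parity, ΔS fail)
(d) forbidden (ΔL, ΔJ fail)
(e) allowed
(f) allowed
(g) allowed
(h) forbidden (ΔS, ΔJ fail)
Total allowed: 5 of 8.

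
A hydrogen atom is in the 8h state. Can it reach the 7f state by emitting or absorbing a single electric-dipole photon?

forbidden

Δl = 3 − 5 = -2; the E1 rule Δl = ±1 is fails.
The transition is electric-dipole forbidden.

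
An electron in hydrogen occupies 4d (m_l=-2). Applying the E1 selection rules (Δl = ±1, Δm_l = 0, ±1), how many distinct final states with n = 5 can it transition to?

E1 requires Δl = ±1, so l_f ∈ {1, 3}; with 0 ≤ l_f ≤ n_f−1 = 4, the allowed l_f values are {1, 3}.
For l_f = 1: m_f ∈ {m_i−1, m_i, m_i+1} ∩ [−1, 1] = {-1} → 1 state.
For l_f = 3: m_f ∈ {m_i−1, m_i, m_i+1} ∩ [−3, 3] = {-3, -2, -1} → 3 states.
Total: 4.

4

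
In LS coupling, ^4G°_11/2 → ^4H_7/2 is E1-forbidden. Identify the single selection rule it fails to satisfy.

Reading off the term symbols: S 3/2→3/2, L 4→5, J 11/2→7/2, parity odd→even.
Parity must change: odd → even — ok.
ΔS = 0: S: 3/2 → 3/2 — ok.
ΔJ = 0, ±1 (not J=0↔0): J: 11/2 → 7/2, ΔJ = -2 — fails.
ΔL = 0, ±1 (not L=0↔0): L: 4 → 5, ΔL = +1 — ok.

the ΔJ = 0, ±1 rule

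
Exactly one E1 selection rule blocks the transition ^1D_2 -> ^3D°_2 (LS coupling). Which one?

the ΔS = 0 rule

Reading off the term symbols: S 0→1, L 2→2, J 2→2, parity even→odd.
ΔJ = 0, ±1 (not J=0↔0): J: 2 → 2, ΔJ = +0 — ✓.
ΔS = 0: S: 0 → 1 — ✗.
Parity must change: even → odd — ✓.
ΔL = 0, ±1 (not L=0↔0): L: 2 → 2, ΔL = +0 — ✓.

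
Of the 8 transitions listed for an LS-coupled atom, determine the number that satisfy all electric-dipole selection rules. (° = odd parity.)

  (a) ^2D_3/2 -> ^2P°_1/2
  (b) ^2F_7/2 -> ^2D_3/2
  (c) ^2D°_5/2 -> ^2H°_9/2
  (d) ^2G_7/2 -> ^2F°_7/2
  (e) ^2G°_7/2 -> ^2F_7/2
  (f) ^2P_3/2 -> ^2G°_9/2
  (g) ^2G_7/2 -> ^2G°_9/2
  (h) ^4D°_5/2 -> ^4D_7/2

5

(a) allowed
(b) forbidden (parity, ΔJ fail)
(c) forbidden (parity, ΔL, ΔJ fail)
(d) allowed
(e) allowed
(f) forbidden (ΔL, ΔJ fail)
(g) allowed
(h) allowed
Total allowed: 5 of 8.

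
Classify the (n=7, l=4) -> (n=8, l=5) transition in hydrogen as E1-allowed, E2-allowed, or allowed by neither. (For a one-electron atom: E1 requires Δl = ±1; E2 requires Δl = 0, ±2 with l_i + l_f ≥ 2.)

Δl = 5 − 4 = +1; l_i + l_f = 9.
E1 (Δl = ±1): satisfied.
E2 (Δl = 0,±2, l_i+l_f ≥ 2): not satisfied.

E1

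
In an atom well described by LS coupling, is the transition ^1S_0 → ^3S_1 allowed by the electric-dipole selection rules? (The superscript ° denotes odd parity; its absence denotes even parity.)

Parity must change: even → even — ✗.
ΔS = 0: S: 0 → 1 — ✗.
ΔL = 0, ±1 (not L=0↔0): L: 0 → 0, ΔL = +0 — ✗.
ΔJ = 0, ±1 (not J=0↔0): J: 0 → 1, ΔJ = +1 — ✓.
Rule(s) violated: parity, ΔS, ΔL.

forbidden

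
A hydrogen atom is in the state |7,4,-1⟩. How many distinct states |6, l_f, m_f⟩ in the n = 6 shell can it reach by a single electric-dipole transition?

E1 requires Δl = ±1, so l_f ∈ {3, 5}; with 0 ≤ l_f ≤ n_f−1 = 5, the allowed l_f values are {3, 5}.
For l_f = 3: m_f ∈ {m_i−1, m_i, m_i+1} ∩ [−3, 3] = {-2, -1, 0} → 3 states.
For l_f = 5: m_f ∈ {m_i−1, m_i, m_i+1} ∩ [−5, 5] = {-2, -1, 0} → 3 states.
Total: 6.

6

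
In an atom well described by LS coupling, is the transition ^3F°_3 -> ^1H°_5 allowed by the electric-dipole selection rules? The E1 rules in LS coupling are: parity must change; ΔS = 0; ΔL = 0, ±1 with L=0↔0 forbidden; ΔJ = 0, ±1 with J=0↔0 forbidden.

forbidden

Initial level: S=1, L=3, J=3, parity odd. Final level: S=0, L=5, J=5, parity odd.
Parity must change: odd → odd — fails.
ΔS = 0: S: 1 → 0 — fails.
ΔL = 0, ±1 (not L=0↔0): L: 3 → 5, ΔL = +2 — fails.
ΔJ = 0, ±1 (not J=0↔0): J: 3 → 5, ΔJ = +2 — fails.
Rule(s) violated: parity, ΔS, ΔL, ΔJ.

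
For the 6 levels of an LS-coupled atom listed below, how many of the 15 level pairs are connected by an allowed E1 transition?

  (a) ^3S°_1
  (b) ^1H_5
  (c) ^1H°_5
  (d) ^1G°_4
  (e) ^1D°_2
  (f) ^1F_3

4

(a)–(b): forbidden (ΔS, ΔL, ΔJ).
(a)–(c): forbidden (parity, ΔS, ΔL, ΔJ).
(a)–(d): forbidden (parity, ΔS, ΔL, ΔJ).
(a)–(e): forbidden (parity, ΔS, ΔL).
(a)–(f): forbidden (ΔS, ΔL, ΔJ).
(b)–(c): allowed.
(b)–(d): allowed.
(b)–(e): forbidden (ΔL, ΔJ).
(b)–(f): forbidden (parity, ΔL, ΔJ).
(c)–(d): forbidden (parity).
(c)–(e): forbidden (parity, ΔL, ΔJ).
(c)–(f): forbidden (ΔL, ΔJ).
(d)–(e): forbidden (parity, ΔL, ΔJ).
(d)–(f): allowed.
(e)–(f): allowed.
Allowed pairs: 4 of 15.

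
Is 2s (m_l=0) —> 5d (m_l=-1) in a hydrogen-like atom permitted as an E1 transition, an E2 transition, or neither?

E2

Δl = 2 − 0 = +2; l_i + l_f = 2.
Δm_l = -1.
E1 (Δl = ±1, |Δm_l| ≤ 1): not satisfied.
E2 (Δl = 0,±2, l_i+l_f ≥ 2, |Δm_l| ≤ 2): satisfied.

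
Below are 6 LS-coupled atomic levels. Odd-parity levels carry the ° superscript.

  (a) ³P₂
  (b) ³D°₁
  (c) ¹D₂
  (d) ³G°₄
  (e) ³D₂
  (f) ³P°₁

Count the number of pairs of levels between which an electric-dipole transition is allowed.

4

(a)–(b): allowed.
(a)–(c): forbidden (parity, ΔS).
(a)–(d): forbidden (ΔL, ΔJ).
(a)–(e): forbidden (parity).
(a)–(f): allowed.
(b)–(c): forbidden (ΔS).
(b)–(d): forbidden (parity, ΔL, ΔJ).
(b)–(e): allowed.
(b)–(f): forbidden (parity).
(c)–(d): forbidden (ΔS, ΔL, ΔJ).
(c)–(e): forbidden (parity, ΔS).
(c)–(f): forbidden (ΔS).
(d)–(e): forbidden (ΔL, ΔJ).
(d)–(f): forbidden (parity, ΔL, ΔJ).
(e)–(f): allowed.
Allowed pairs: 4 of 15.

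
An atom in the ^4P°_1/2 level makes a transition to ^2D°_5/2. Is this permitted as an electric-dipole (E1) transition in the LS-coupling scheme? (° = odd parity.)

Initial level: S=3/2, L=1, J=1/2, parity odd. Final level: S=1/2, L=2, J=5/2, parity odd.
ΔS = 0: S: 3/2 → 1/2 — fails.
Parity must change: odd → odd — fails.
ΔL = 0, ±1 (not L=0↔0): L: 1 → 2, ΔL = +1 — ok.
ΔJ = 0, ±1 (not J=0↔0): J: 1/2 → 5/2, ΔJ = +2 — fails.
Rule(s) violated: parity, ΔS, ΔJ.

forbidden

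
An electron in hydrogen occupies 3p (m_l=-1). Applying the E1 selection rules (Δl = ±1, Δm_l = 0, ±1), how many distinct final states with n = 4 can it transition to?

E1 requires Δl = ±1, so l_f ∈ {0, 2}; with 0 ≤ l_f ≤ n_f−1 = 3, the allowed l_f values are {0, 2}.
For l_f = 0: m_f ∈ {m_i−1, m_i, m_i+1} ∩ [−0, 0] = {0} → 1 state.
For l_f = 2: m_f ∈ {m_i−1, m_i, m_i+1} ∩ [−2, 2] = {-2, -1, 0} → 3 states.
Total: 4.

4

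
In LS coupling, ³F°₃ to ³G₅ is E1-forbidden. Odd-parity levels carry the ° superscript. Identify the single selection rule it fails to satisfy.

the ΔJ = 0, ±1 rule

Parity must change: odd → even — passes.
ΔS = 0: S: 1 → 1 — passes.
ΔL = 0, ±1 (not L=0↔0): L: 3 → 4, ΔL = +1 — passes.
ΔJ = 0, ±1 (not J=0↔0): J: 3 → 5, ΔJ = +2 — fails.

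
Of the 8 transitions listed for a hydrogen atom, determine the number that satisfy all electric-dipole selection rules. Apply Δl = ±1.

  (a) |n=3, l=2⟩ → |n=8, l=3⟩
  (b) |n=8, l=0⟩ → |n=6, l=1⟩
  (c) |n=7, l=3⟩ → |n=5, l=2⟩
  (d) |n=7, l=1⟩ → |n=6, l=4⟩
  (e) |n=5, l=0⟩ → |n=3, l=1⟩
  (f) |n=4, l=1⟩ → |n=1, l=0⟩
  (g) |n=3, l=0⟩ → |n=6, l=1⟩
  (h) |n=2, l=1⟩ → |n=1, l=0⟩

7

(a) allowed
(b) allowed
(c) allowed
(d) forbidden — Δl = +3 (E1 requires Δl = ±1)
(e) allowed
(f) allowed
(g) allowed
(h) allowed
Total allowed: 7 of 8.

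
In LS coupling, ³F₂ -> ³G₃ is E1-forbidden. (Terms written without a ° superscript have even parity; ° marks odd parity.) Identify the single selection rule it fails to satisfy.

parity

Initial level: S=1, L=3, J=2, parity even. Final level: S=1, L=4, J=3, parity even.
Parity must change: even → even — ✗.
ΔS = 0: S: 1 → 1 — ✓.
ΔL = 0, ±1 (not L=0↔0): L: 3 → 4, ΔL = +1 — ✓.
ΔJ = 0, ±1 (not J=0↔0): J: 2 → 3, ΔJ = +1 — ✓.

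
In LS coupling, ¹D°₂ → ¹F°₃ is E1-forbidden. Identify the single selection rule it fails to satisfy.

parity

Initial level: S=0, L=2, J=2, parity odd. Final level: S=0, L=3, J=3, parity odd.
ΔS = 0: S: 0 → 0 — ✓.
ΔJ = 0, ±1 (not J=0↔0): J: 2 → 3, ΔJ = +1 — ✓.
ΔL = 0, ±1 (not L=0↔0): L: 2 → 3, ΔL = +1 — ✓.
Parity must change: odd → odd — ✗.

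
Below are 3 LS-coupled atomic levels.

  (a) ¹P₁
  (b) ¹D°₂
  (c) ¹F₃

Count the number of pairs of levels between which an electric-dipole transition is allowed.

2

(a)–(b): allowed.
(a)–(c): forbidden (parity, ΔL, ΔJ).
(b)–(c): allowed.
Allowed pairs: 2 of 3.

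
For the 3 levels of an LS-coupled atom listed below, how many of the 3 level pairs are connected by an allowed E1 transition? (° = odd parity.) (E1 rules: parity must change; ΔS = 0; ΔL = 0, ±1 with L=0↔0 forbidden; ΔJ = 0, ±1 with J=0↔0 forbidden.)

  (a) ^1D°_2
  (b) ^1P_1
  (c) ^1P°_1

(a)–(b): allowed.
(a)–(c): forbidden (parity).
(b)–(c): allowed.
Allowed pairs: 2 of 3.

2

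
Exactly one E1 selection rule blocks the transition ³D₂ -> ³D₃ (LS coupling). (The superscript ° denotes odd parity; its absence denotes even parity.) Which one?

parity

Parity must change: even → even — violated.
ΔS = 0: S: 1 → 1 — satisfied.
ΔL = 0, ±1 (not L=0↔0): L: 2 → 2, ΔL = +0 — satisfied.
ΔJ = 0, ±1 (not J=0↔0): J: 2 → 3, ΔJ = +1 — satisfied.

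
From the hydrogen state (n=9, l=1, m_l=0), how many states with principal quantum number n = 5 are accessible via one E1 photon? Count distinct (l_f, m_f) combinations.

E1 requires Δl = ±1, so l_f ∈ {0, 2}; with 0 ≤ l_f ≤ n_f−1 = 4, the allowed l_f values are {0, 2}.
For l_f = 0: m_f ∈ {m_i−1, m_i, m_i+1} ∩ [−0, 0] = {0} → 1 state.
For l_f = 2: m_f ∈ {m_i−1, m_i, m_i+1} ∩ [−2, 2] = {-1, 0, 1} → 3 states.
Total: 4.

4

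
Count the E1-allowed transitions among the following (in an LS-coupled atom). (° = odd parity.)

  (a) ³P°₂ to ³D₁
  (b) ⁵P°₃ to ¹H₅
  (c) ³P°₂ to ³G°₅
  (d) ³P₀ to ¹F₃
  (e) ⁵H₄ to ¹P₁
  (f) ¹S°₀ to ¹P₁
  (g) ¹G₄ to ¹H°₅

(a) allowed
(b) forbidden (ΔS, ΔL, ΔJ fail)
(c) forbidden (parity, ΔL, ΔJ fail)
(d) forbidden (parity, ΔS, ΔL, ΔJ fail)
(e) forbidden (parity, ΔS, ΔL, ΔJ fail)
(f) allowed
(g) allowed
Total allowed: 3 of 7.

3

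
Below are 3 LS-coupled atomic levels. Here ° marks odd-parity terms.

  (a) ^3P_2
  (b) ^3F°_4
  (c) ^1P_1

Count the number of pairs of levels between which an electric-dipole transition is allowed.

(a)–(b): forbidden (ΔL, ΔJ).
(a)–(c): forbidden (parity, ΔS).
(b)–(c): forbidden (ΔS, ΔL, ΔJ).
Allowed pairs: 0 of 3.

0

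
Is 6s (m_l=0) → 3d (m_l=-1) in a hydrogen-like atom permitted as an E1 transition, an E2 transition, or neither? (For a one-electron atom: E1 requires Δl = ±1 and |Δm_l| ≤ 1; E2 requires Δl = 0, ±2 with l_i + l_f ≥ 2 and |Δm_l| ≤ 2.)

Δl = 2 − 0 = +2; l_i + l_f = 2.
Δm_l = -1.
E1 (Δl = ±1, |Δm_l| ≤ 1): not satisfied.
E2 (Δl = 0,±2, l_i+l_f ≥ 2, |Δm_l| ≤ 2): satisfied.

E2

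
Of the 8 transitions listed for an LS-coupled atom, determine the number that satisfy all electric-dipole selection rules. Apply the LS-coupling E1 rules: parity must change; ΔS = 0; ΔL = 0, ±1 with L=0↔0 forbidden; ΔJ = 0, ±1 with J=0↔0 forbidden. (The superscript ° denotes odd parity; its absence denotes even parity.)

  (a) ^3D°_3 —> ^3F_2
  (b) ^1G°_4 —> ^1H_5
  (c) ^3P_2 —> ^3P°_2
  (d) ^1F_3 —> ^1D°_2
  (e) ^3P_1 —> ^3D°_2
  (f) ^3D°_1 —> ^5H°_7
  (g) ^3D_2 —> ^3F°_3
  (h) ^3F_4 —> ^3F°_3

(a) allowed
(b) allowed
(c) allowed
(d) allowed
(e) allowed
(f) forbidden (parity, ΔS, ΔL, ΔJ fail)
(g) allowed
(h) allowed
Total allowed: 7 of 8.

7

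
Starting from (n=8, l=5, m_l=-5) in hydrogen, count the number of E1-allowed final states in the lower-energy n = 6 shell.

E1 requires Δl = ±1, so l_f ∈ {4, 6}; with 0 ≤ l_f ≤ n_f−1 = 5, the allowed l_f values are {4}.
For l_f = 4: m_f ∈ {m_i−1, m_i, m_i+1} ∩ [−4, 4] = {-4} → 1 state.
Total: 1.

1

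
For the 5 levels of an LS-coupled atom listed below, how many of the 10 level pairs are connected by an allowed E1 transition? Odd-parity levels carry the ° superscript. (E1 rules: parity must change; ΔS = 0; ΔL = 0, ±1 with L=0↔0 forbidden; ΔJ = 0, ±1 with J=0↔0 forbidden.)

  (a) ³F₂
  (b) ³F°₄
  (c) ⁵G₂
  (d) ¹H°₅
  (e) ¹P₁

(a)–(b): forbidden (ΔJ).
(a)–(c): forbidden (parity, ΔS).
(a)–(d): forbidden (ΔS, ΔL, ΔJ).
(a)–(e): forbidden (parity, ΔS, ΔL).
(b)–(c): forbidden (ΔS, ΔJ).
(b)–(d): forbidden (parity, ΔS, ΔL).
(b)–(e): forbidden (ΔS, ΔL, ΔJ).
(c)–(d): forbidden (ΔS, ΔJ).
(c)–(e): forbidden (parity, ΔS, ΔL).
(d)–(e): forbidden (ΔL, ΔJ).
Allowed pairs: 0 of 10.

0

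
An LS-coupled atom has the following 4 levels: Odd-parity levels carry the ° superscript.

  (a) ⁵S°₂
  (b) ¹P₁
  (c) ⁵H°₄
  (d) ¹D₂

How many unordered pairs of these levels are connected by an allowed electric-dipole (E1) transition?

0

(a)–(b): forbidden (ΔS).
(a)–(c): forbidden (parity, ΔL, ΔJ).
(a)–(d): forbidden (ΔS, ΔL).
(b)–(c): forbidden (ΔS, ΔL, ΔJ).
(b)–(d): forbidden (parity).
(c)–(d): forbidden (ΔS, ΔL, ΔJ).
Allowed pairs: 0 of 6.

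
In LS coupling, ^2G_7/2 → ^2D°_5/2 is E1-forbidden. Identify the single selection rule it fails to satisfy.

the ΔL = 0, ±1 rule

Initial level: S=1/2, L=4, J=7/2, parity even. Final level: S=1/2, L=2, J=5/2, parity odd.
ΔJ = 0, ±1 (not J=0↔0): J: 7/2 → 5/2, ΔJ = -1 — ok.
ΔS = 0: S: 1/2 → 1/2 — ok.
ΔL = 0, ±1 (not L=0↔0): L: 4 → 2, ΔL = -2 — fails.
Parity must change: even → odd — ok.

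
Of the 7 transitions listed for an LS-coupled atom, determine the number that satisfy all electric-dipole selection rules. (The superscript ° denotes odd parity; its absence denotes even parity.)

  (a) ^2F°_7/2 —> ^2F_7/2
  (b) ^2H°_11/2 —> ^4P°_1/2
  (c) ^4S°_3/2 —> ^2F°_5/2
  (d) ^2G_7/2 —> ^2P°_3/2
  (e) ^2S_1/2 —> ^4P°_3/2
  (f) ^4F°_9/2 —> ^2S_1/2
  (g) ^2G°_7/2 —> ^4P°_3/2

1

(a) allowed
(b) forbidden (parity, ΔS, ΔL, ΔJ fail)
(c) forbidden (parity, ΔS, ΔL fail)
(d) forbidden (ΔL, ΔJ fail)
(e) forbidden (ΔS fails)
(f) forbidden (ΔS, ΔL, ΔJ fail)
(g) forbidden (parity, ΔS, ΔL, ΔJ fail)
Total allowed: 1 of 7.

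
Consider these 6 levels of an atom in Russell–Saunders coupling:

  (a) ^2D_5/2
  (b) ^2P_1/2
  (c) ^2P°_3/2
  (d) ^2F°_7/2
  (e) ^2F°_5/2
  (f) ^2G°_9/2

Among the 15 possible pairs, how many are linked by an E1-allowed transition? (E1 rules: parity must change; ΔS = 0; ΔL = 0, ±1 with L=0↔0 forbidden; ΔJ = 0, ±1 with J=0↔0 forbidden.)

(a)–(b): forbidden (parity, ΔJ).
(a)–(c): allowed.
(a)–(d): allowed.
(a)–(e): allowed.
(a)–(f): forbidden (ΔL, ΔJ).
(b)–(c): allowed.
(b)–(d): forbidden (ΔL, ΔJ).
(b)–(e): forbidden (ΔL, ΔJ).
(b)–(f): forbidden (ΔL, ΔJ).
(c)–(d): forbidden (parity, ΔL, ΔJ).
(c)–(e): forbidden (parity, ΔL).
(c)–(f): forbidden (parity, ΔL, ΔJ).
(d)–(e): forbidden (parity).
(d)–(f): forbidden (parity).
(e)–(f): forbidden (parity, ΔJ).
Allowed pairs: 4 of 15.

4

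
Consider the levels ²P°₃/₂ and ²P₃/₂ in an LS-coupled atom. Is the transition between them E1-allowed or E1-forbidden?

Parity must change: odd → even — passes.
ΔS = 0: S: 1/2 → 1/2 — passes.
ΔL = 0, ±1 (not L=0↔0): L: 1 → 1, ΔL = +0 — passes.
ΔJ = 0, ±1 (not J=0↔0): J: 3/2 → 3/2, ΔJ = +0 — passes.
All four E1 rules are satisfied.

allowed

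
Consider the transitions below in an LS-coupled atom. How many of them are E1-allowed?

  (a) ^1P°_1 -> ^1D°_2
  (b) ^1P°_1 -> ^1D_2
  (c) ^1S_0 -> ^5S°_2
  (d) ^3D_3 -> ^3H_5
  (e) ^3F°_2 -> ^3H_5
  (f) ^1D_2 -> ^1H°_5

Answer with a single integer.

1

(a) forbidden (parity fails)
(b) allowed
(c) forbidden (ΔS, ΔL, ΔJ fail)
(d) forbidden (parity, ΔL, ΔJ fail)
(e) forbidden (ΔL, ΔJ fail)
(f) forbidden (ΔL, ΔJ fail)
Total allowed: 1 of 6.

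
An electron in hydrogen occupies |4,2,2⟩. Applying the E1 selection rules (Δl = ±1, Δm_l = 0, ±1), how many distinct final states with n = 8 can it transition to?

E1 requires Δl = ±1, so l_f ∈ {1, 3}; with 0 ≤ l_f ≤ n_f−1 = 7, the allowed l_f values are {1, 3}.
For l_f = 1: m_f ∈ {m_i−1, m_i, m_i+1} ∩ [−1, 1] = {1} → 1 state.
For l_f = 3: m_f ∈ {m_i−1, m_i, m_i+1} ∩ [−3, 3] = {1, 2, 3} → 3 states.
Total: 4.

4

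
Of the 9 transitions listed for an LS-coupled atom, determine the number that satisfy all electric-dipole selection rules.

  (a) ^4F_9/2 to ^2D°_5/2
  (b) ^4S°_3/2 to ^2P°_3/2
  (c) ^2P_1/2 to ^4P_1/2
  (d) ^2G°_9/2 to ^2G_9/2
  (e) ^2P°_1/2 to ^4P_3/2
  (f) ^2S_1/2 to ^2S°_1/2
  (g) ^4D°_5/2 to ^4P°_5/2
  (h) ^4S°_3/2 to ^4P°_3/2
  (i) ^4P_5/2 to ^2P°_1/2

(a) forbidden (ΔS, ΔJ fail)
(b) forbidden (parity, ΔS fail)
(c) forbidden (parity, ΔS fail)
(d) allowed
(e) forbidden (ΔS fails)
(f) forbidden (ΔL fails)
(g) forbidden (parity fails)
(h) forbidden (parity fails)
(i) forbidden (ΔS, ΔJ fail)
Total allowed: 1 of 9.

1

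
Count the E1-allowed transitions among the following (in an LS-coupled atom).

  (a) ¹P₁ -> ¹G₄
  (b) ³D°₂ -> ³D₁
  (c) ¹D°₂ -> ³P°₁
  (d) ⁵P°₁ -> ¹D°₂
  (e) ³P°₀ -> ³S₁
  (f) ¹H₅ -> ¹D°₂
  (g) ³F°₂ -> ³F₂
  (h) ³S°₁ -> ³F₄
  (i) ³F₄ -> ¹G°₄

(a) forbidden (parity, ΔL, ΔJ fail)
(b) allowed
(c) forbidden (parity, ΔS fail)
(d) forbidden (parity, ΔS fail)
(e) allowed
(f) forbidden (ΔL, ΔJ fail)
(g) allowed
(h) forbidden (ΔL, ΔJ fail)
(i) forbidden (ΔS fails)
Total allowed: 3 of 9.

3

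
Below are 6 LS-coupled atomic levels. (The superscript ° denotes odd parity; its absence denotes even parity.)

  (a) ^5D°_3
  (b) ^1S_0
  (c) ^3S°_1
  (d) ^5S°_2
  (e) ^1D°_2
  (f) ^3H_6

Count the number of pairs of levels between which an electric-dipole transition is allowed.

0

(a)–(b): forbidden (ΔS, ΔL, ΔJ).
(a)–(c): forbidden (parity, ΔS, ΔL, ΔJ).
(a)–(d): forbidden (parity, ΔL).
(a)–(e): forbidden (parity, ΔS).
(a)–(f): forbidden (ΔS, ΔL, ΔJ).
(b)–(c): forbidden (ΔS, ΔL).
(b)–(d): forbidden (ΔS, ΔL, ΔJ).
(b)–(e): forbidden (ΔL, ΔJ).
(b)–(f): forbidden (parity, ΔS, ΔL, ΔJ).
(c)–(d): forbidden (parity, ΔS, ΔL).
(c)–(e): forbidden (parity, ΔS, ΔL).
(c)–(f): forbidden (ΔL, ΔJ).
(d)–(e): forbidden (parity, ΔS, ΔL).
(d)–(f): forbidden (ΔS, ΔL, ΔJ).
(e)–(f): forbidden (ΔS, ΔL, ΔJ).
Allowed pairs: 0 of 15.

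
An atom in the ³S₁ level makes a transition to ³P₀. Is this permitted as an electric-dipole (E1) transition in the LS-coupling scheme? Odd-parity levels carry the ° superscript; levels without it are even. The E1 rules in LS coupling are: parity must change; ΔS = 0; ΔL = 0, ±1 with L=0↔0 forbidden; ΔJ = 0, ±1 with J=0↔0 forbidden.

forbidden

Parity must change: even → even — ✗.
ΔS = 0: S: 1 → 1 — ✓.
ΔL = 0, ±1 (not L=0↔0): L: 0 → 1, ΔL = +1 — ✓.
ΔJ = 0, ±1 (not J=0↔0): J: 1 → 0, ΔJ = -1 — ✓.
Rule(s) violated: parity.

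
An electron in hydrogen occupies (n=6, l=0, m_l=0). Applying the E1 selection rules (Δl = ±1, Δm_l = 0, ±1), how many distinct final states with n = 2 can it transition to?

3

E1 requires Δl = ±1, so l_f ∈ {-1, 1}; with 0 ≤ l_f ≤ n_f−1 = 1, the allowed l_f values are {1}.
For l_f = 1: m_f ∈ {m_i−1, m_i, m_i+1} ∩ [−1, 1] = {-1, 0, 1} → 3 states.
Total: 3.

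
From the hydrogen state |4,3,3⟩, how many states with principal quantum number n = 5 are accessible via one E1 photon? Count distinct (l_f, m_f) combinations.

4

E1 requires Δl = ±1, so l_f ∈ {2, 4}; with 0 ≤ l_f ≤ n_f−1 = 4, the allowed l_f values are {2, 4}.
For l_f = 2: m_f ∈ {m_i−1, m_i, m_i+1} ∩ [−2, 2] = {2} → 1 state.
For l_f = 4: m_f ∈ {m_i−1, m_i, m_i+1} ∩ [−4, 4] = {2, 3, 4} → 3 states.
Total: 4.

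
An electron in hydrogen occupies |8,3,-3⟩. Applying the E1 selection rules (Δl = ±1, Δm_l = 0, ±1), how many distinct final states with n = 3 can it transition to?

E1 requires Δl = ±1, so l_f ∈ {2, 4}; with 0 ≤ l_f ≤ n_f−1 = 2, the allowed l_f values are {2}.
For l_f = 2: m_f ∈ {m_i−1, m_i, m_i+1} ∩ [−2, 2] = {-2} → 1 state.
Total: 1.

1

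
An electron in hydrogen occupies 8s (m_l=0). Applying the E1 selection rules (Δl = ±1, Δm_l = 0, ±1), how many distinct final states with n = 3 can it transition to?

E1 requires Δl = ±1, so l_f ∈ {-1, 1}; with 0 ≤ l_f ≤ n_f−1 = 2, the allowed l_f values are {1}.
For l_f = 1: m_f ∈ {m_i−1, m_i, m_i+1} ∩ [−1, 1] = {-1, 0, 1} → 3 states.
Total: 3.

3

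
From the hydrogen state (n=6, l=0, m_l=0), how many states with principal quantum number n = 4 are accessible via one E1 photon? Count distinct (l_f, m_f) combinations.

E1 requires Δl = ±1, so l_f ∈ {-1, 1}; with 0 ≤ l_f ≤ n_f−1 = 3, the allowed l_f values are {1}.
For l_f = 1: m_f ∈ {m_i−1, m_i, m_i+1} ∩ [−1, 1] = {-1, 0, 1} → 3 states.
Total: 3.

3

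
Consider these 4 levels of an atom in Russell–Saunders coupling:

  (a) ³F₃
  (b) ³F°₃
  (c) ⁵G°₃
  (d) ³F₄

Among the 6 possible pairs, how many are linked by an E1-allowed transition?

(a)–(b): allowed.
(a)–(c): forbidden (ΔS).
(a)–(d): forbidden (parity).
(b)–(c): forbidden (parity, ΔS).
(b)–(d): allowed.
(c)–(d): forbidden (ΔS).
Allowed pairs: 2 of 6.

2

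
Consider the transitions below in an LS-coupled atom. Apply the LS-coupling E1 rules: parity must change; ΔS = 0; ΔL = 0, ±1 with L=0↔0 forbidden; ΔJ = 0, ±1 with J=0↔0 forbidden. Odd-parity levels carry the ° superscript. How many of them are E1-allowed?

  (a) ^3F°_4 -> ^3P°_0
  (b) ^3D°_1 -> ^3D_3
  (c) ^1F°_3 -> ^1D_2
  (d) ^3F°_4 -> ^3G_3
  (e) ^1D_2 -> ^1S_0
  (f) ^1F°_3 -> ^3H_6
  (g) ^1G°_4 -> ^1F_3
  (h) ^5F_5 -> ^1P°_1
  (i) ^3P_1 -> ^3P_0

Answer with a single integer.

3

(a) forbidden (parity, ΔL, ΔJ fail)
(b) forbidden (ΔJ fails)
(c) allowed
(d) allowed
(e) forbidden (parity, ΔL, ΔJ fail)
(f) forbidden (ΔS, ΔL, ΔJ fail)
(g) allowed
(h) forbidden (ΔS, ΔL, ΔJ fail)
(i) forbidden (parity fails)
Total allowed: 3 of 9.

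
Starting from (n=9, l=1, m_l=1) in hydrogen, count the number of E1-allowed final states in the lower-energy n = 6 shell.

4

E1 requires Δl = ±1, so l_f ∈ {0, 2}; with 0 ≤ l_f ≤ n_f−1 = 5, the allowed l_f values are {0, 2}.
For l_f = 0: m_f ∈ {m_i−1, m_i, m_i+1} ∩ [−0, 0] = {0} → 1 state.
For l_f = 2: m_f ∈ {m_i−1, m_i, m_i+1} ∩ [−2, 2] = {0, 1, 2} → 3 states.
Total: 4.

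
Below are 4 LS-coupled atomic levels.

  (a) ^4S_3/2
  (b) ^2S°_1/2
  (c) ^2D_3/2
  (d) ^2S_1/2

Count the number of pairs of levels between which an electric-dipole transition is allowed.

0

(a)–(b): forbidden (ΔS, ΔL).
(a)–(c): forbidden (parity, ΔS, ΔL).
(a)–(d): forbidden (parity, ΔS, ΔL).
(b)–(c): forbidden (ΔL).
(b)–(d): forbidden (ΔL).
(c)–(d): forbidden (parity, ΔL).
Allowed pairs: 0 of 6.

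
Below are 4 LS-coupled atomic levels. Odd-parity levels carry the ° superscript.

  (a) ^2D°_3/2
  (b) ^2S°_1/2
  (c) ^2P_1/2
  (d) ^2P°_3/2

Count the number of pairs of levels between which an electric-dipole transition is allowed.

(a)–(b): forbidden (parity, ΔL).
(a)–(c): allowed.
(a)–(d): forbidden (parity).
(b)–(c): allowed.
(b)–(d): forbidden (parity).
(c)–(d): allowed.
Allowed pairs: 3 of 6.

3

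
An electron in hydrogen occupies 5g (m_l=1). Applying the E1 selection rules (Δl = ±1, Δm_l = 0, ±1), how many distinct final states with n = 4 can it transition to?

3

E1 requires Δl = ±1, so l_f ∈ {3, 5}; with 0 ≤ l_f ≤ n_f−1 = 3, the allowed l_f values are {3}.
For l_f = 3: m_f ∈ {m_i−1, m_i, m_i+1} ∩ [−3, 3] = {0, 1, 2} → 3 states.
Total: 3.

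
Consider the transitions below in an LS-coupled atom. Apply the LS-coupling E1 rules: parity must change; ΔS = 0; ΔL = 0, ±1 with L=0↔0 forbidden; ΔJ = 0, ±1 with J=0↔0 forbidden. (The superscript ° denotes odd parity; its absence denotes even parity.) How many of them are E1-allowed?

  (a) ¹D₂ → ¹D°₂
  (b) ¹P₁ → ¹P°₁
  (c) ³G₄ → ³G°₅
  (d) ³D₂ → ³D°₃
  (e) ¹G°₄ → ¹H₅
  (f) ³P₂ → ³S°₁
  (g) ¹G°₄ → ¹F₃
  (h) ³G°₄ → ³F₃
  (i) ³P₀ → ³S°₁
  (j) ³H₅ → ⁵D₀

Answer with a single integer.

9

(a) allowed
(b) allowed
(c) allowed
(d) allowed
(e) allowed
(f) allowed
(g) allowed
(h) allowed
(i) allowed
(j) forbidden (parity, ΔS, ΔL, ΔJ fail)
Total allowed: 9 of 10.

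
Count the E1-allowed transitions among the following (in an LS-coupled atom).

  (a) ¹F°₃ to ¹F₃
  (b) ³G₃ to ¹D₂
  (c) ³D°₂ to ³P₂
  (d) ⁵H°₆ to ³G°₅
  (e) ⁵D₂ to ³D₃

(a) allowed
(b) forbidden (parity, ΔS, ΔL fail)
(c) allowed
(d) forbidden (parity, ΔS fail)
(e) forbidden (parity, ΔS fail)
Total allowed: 2 of 5.

2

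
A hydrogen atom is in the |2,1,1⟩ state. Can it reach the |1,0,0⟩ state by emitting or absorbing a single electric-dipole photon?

Δl = 0 − 1 = -1; the E1 rule Δl = ±1 is satisfied.
Δm_l = 0 − (1) = -1. E1 requires Δm_l = 0, ±1: satisfied.
All E1 selection rules are satisfied.

allowed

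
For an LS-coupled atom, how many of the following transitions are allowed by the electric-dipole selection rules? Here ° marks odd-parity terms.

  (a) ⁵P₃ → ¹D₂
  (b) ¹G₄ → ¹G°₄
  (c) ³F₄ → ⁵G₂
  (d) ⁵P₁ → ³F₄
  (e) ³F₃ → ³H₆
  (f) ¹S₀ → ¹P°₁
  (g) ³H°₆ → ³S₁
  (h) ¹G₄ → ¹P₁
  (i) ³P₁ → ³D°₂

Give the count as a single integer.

3

(a) forbidden (parity, ΔS fail)
(b) allowed
(c) forbidden (parity, ΔS, ΔJ fail)
(d) forbidden (parity, ΔS, ΔL, ΔJ fail)
(e) forbidden (parity, ΔL, ΔJ fail)
(f) allowed
(g) forbidden (ΔL, ΔJ fail)
(h) forbidden (parity, ΔL, ΔJ fail)
(i) allowed
Total allowed: 3 of 9.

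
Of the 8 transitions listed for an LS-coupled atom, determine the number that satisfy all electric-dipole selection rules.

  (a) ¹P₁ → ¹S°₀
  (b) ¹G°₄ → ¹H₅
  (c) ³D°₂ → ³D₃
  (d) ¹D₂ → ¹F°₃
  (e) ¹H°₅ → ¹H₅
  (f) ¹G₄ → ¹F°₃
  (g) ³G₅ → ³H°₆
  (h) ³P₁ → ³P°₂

(a) allowed
(b) allowed
(c) allowed
(d) allowed
(e) allowed
(f) allowed
(g) allowed
(h) allowed
Total allowed: 8 of 8.

8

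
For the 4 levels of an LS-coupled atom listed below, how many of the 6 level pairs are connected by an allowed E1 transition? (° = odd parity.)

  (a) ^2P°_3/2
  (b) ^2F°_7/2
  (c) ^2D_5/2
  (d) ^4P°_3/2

(a)–(b): forbidden (parity, ΔL, ΔJ).
(a)–(c): allowed.
(a)–(d): forbidden (parity, ΔS).
(b)–(c): allowed.
(b)–(d): forbidden (parity, ΔS, ΔL, ΔJ).
(c)–(d): forbidden (ΔS).
Allowed pairs: 2 of 6.

2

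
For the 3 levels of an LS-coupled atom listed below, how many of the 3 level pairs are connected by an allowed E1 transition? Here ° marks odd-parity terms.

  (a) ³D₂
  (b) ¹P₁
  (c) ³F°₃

(a)–(b): forbidden (parity, ΔS).
(a)–(c): allowed.
(b)–(c): forbidden (ΔS, ΔL, ΔJ).
Allowed pairs: 1 of 3.

1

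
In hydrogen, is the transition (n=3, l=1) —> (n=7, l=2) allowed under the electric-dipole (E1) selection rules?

allowed

Δl = 2 − 1 = +1; the E1 rule Δl = ±1 is satisfied.
All E1 selection rules are satisfied.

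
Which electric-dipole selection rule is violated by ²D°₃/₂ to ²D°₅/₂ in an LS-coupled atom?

Initial level: S=1/2, L=2, J=3/2, parity odd. Final level: S=1/2, L=2, J=5/2, parity odd.
Parity must change: odd → odd — fails.
ΔS = 0: S: 1/2 → 1/2 — passes.
ΔL = 0, ±1 (not L=0↔0): L: 2 → 2, ΔL = +0 — passes.
ΔJ = 0, ±1 (not J=0↔0): J: 3/2 → 5/2, ΔJ = +1 — passes.

parity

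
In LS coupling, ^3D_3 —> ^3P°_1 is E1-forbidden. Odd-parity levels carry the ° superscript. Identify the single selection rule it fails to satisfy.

Initial level: S=1, L=2, J=3, parity even. Final level: S=1, L=1, J=1, parity odd.
Parity must change: even → odd — ok.
ΔS = 0: S: 1 → 1 — ok.
ΔL = 0, ±1 (not L=0↔0): L: 2 → 1, ΔL = -1 — ok.
ΔJ = 0, ±1 (not J=0↔0): J: 3 → 1, ΔJ = -2 — fails.

the ΔJ = 0, ±1 rule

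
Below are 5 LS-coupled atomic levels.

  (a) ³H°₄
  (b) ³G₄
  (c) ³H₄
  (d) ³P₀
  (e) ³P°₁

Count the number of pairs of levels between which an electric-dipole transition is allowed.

(a)–(b): allowed.
(a)–(c): allowed.
(a)–(d): forbidden (ΔL, ΔJ).
(a)–(e): forbidden (parity, ΔL, ΔJ).
(b)–(c): forbidden (parity).
(b)–(d): forbidden (parity, ΔL, ΔJ).
(b)–(e): forbidden (ΔL, ΔJ).
(c)–(d): forbidden (parity, ΔL, ΔJ).
(c)–(e): forbidden (ΔL, ΔJ).
(d)–(e): allowed.
Allowed pairs: 3 of 10.

3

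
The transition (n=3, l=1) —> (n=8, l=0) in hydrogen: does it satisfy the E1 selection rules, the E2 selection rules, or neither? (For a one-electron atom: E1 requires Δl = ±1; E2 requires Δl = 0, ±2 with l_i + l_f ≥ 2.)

E1

Δl = 0 − 1 = -1; l_i + l_f = 1.
E1 (Δl = ±1): satisfied.
E2 (Δl = 0,±2, l_i+l_f ≥ 2): not satisfied.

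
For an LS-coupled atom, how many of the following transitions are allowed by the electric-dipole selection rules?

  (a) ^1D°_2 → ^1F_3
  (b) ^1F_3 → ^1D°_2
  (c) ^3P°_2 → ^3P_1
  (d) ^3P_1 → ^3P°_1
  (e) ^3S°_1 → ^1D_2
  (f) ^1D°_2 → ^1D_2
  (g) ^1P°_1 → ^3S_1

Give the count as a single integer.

5

(a) allowed
(b) allowed
(c) allowed
(d) allowed
(e) forbidden (ΔS, ΔL fail)
(f) allowed
(g) forbidden (ΔS fails)
Total allowed: 5 of 7.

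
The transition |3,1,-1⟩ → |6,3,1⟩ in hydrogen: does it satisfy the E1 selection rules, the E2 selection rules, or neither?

Δl = 3 − 1 = +2; l_i + l_f = 4.
Δm_l = +2.
E1 (Δl = ±1, |Δm_l| ≤ 1): not satisfied.
E2 (Δl = 0,±2, l_i+l_f ≥ 2, |Δm_l| ≤ 2): satisfied.

E2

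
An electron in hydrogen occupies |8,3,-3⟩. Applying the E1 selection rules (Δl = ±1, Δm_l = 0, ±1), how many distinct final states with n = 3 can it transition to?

E1 requires Δl = ±1, so l_f ∈ {2, 4}; with 0 ≤ l_f ≤ n_f−1 = 2, the allowed l_f values are {2}.
For l_f = 2: m_f ∈ {m_i−1, m_i, m_i+1} ∩ [−2, 2] = {-2} → 1 state.
Total: 1.

1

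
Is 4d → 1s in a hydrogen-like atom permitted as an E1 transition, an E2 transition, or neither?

Δl = 0 − 2 = -2; l_i + l_f = 2.
E1 (Δl = ±1): not satisfied.
E2 (Δl = 0,±2, l_i+l_f ≥ 2): satisfied.

E2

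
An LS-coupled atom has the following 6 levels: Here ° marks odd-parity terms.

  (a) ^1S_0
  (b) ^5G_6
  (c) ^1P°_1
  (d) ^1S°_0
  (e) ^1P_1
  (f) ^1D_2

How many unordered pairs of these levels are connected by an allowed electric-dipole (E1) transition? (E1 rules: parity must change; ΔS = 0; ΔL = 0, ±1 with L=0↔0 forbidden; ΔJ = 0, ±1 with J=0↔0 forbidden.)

(a)–(b): forbidden (parity, ΔS, ΔL, ΔJ).
(a)–(c): allowed.
(a)–(d): forbidden (ΔL, ΔJ).
(a)–(e): forbidden (parity).
(a)–(f): forbidden (parity, ΔL, ΔJ).
(b)–(c): forbidden (ΔS, ΔL, ΔJ).
(b)–(d): forbidden (ΔS, ΔL, ΔJ).
(b)–(e): forbidden (parity, ΔS, ΔL, ΔJ).
(b)–(f): forbidden (parity, ΔS, ΔL, ΔJ).
(c)–(d): forbidden (parity).
(c)–(e): allowed.
(c)–(f): allowed.
(d)–(e): allowed.
(d)–(f): forbidden (ΔL, ΔJ).
(e)–(f): forbidden (parity).
Allowed pairs: 4 of 15.

4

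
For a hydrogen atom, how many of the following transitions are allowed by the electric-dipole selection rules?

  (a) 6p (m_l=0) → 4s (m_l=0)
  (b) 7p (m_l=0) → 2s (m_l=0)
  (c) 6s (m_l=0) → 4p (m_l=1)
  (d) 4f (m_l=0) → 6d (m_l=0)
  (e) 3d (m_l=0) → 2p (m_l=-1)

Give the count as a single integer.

5

(a) allowed
(b) allowed
(c) allowed
(d) allowed
(e) allowed
Total allowed: 5 of 5.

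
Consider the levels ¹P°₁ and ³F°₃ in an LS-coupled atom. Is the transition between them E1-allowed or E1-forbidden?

Parity must change: odd → odd — fails.
ΔS = 0: S: 0 → 1 — fails.
ΔL = 0, ±1 (not L=0↔0): L: 1 → 3, ΔL = +2 — fails.
ΔJ = 0, ±1 (not J=0↔0): J: 1 → 3, ΔJ = +2 — fails.
Rule(s) violated: parity, ΔS, ΔL, ΔJ.

forbidden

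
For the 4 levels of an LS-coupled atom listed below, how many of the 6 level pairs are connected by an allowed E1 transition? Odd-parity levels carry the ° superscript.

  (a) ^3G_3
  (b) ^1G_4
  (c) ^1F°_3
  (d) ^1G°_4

2

(a)–(b): forbidden (parity, ΔS).
(a)–(c): forbidden (ΔS).
(a)–(d): forbidden (ΔS).
(b)–(c): allowed.
(b)–(d): allowed.
(c)–(d): forbidden (parity).
Allowed pairs: 2 of 6.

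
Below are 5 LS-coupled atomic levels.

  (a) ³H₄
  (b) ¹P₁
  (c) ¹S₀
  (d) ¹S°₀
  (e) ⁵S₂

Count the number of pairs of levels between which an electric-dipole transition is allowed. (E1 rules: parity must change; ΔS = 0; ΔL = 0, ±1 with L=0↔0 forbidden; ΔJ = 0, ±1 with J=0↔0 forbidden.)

1

(a)–(b): forbidden (parity, ΔS, ΔL, ΔJ).
(a)–(c): forbidden (parity, ΔS, ΔL, ΔJ).
(a)–(d): forbidden (ΔS, ΔL, ΔJ).
(a)–(e): forbidden (parity, ΔS, ΔL, ΔJ).
(b)–(c): forbidden (parity).
(b)–(d): allowed.
(b)–(e): forbidden (parity, ΔS).
(c)–(d): forbidden (ΔL, ΔJ).
(c)–(e): forbidden (parity, ΔS, ΔL, ΔJ).
(d)–(e): forbidden (ΔS, ΔL, ΔJ).
Allowed pairs: 1 of 10.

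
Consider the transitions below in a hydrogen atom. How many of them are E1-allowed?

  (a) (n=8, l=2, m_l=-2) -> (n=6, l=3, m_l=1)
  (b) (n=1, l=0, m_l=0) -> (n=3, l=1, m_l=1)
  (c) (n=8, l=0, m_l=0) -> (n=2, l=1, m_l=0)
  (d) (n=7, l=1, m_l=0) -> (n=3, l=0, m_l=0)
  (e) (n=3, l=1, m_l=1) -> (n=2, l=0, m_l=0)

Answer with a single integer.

(a) forbidden — Δm_l = +3 (E1 requires Δm_l = 0, ±1)
(b) allowed
(c) allowed
(d) allowed
(e) allowed
Total allowed: 4 of 5.

4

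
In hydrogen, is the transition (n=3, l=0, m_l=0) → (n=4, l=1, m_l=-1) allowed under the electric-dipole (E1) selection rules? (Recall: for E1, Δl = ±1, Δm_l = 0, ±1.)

allowed

l: 0 → 1 (Δl = +1). Δl = ±1 passes.
m_l: 0 → -1 (Δm_l = -1). |Δm_l| ≤ 1 passes.
All E1 selection rules are satisfied.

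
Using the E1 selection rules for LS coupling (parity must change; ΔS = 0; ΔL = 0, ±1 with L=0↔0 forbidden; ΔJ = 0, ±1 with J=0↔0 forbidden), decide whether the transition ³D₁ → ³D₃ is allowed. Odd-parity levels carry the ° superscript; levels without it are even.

Reading off the term symbols: S 1→1, L 2→2, J 1→3, parity even→even.
ΔJ = 0, ±1 (not J=0↔0): J: 1 → 3, ΔJ = +2 — ✗.
Parity must change: even → even — ✗.
ΔS = 0: S: 1 → 1 — ✓.
ΔL = 0, ±1 (not L=0↔0): L: 2 → 2, ΔL = +0 — ✓.
Rule(s) violated: parity, ΔJ.

forbidden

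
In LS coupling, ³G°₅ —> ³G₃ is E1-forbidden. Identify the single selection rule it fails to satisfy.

the ΔJ = 0, ±1 rule

Reading off the term symbols: S 1→1, L 4→4, J 5→3, parity odd→even.
Parity must change: odd → even — passes.
ΔS = 0: S: 1 → 1 — passes.
ΔJ = 0, ±1 (not J=0↔0): J: 5 → 3, ΔJ = -2 — fails.
ΔL = 0, ±1 (not L=0↔0): L: 4 → 4, ΔL = +0 — passes.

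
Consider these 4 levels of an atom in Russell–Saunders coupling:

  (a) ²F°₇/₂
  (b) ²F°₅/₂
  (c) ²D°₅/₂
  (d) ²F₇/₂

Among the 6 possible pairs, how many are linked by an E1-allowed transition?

(a)–(b): forbidden (parity).
(a)–(c): forbidden (parity).
(a)–(d): allowed.
(b)–(c): forbidden (parity).
(b)–(d): allowed.
(c)–(d): allowed.
Allowed pairs: 3 of 6.

3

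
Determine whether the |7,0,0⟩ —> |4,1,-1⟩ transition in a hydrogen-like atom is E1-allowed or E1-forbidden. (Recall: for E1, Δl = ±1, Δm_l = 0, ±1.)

Δl = 1 − 0 = +1; the E1 rule Δl = ±1 is ✓.
m_l: 0 → -1 (Δm_l = -1). |Δm_l| ≤ 1 ✓.
All E1 selection rules are satisfied.

allowed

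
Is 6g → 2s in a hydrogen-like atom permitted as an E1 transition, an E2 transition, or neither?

Δl = 0 − 4 = -4; l_i + l_f = 4.
E1 (Δl = ±1): not satisfied.
E2 (Δl = 0,±2, l_i+l_f ≥ 2): not satisfied.

neither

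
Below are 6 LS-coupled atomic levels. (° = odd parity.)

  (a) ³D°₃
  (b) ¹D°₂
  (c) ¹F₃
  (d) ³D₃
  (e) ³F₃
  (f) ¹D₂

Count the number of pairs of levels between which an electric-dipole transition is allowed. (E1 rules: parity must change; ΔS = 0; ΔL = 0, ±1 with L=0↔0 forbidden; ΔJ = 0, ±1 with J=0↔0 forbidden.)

4

(a)–(b): forbidden (parity, ΔS).
(a)–(c): forbidden (ΔS).
(a)–(d): allowed.
(a)–(e): allowed.
(a)–(f): forbidden (ΔS).
(b)–(c): allowed.
(b)–(d): forbidden (ΔS).
(b)–(e): forbidden (ΔS).
(b)–(f): allowed.
(c)–(d): forbidden (parity, ΔS).
(c)–(e): forbidden (parity, ΔS).
(c)–(f): forbidden (parity).
(d)–(e): forbidden (parity).
(d)–(f): forbidden (parity, ΔS).
(e)–(f): forbidden (parity, ΔS).
Allowed pairs: 4 of 15.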